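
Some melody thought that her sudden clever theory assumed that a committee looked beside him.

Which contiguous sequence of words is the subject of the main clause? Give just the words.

The subject of the main clause is the NP immediately before the verb "thought": "some melody".

some melody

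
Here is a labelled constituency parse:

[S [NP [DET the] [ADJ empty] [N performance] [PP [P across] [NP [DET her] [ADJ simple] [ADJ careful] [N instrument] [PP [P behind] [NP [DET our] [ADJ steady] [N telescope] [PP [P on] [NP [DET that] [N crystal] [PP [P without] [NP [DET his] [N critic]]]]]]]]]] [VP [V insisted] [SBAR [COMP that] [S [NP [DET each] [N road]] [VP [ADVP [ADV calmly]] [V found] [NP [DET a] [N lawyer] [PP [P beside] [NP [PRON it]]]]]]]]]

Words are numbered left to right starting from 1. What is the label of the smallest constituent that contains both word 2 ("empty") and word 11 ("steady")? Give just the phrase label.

NP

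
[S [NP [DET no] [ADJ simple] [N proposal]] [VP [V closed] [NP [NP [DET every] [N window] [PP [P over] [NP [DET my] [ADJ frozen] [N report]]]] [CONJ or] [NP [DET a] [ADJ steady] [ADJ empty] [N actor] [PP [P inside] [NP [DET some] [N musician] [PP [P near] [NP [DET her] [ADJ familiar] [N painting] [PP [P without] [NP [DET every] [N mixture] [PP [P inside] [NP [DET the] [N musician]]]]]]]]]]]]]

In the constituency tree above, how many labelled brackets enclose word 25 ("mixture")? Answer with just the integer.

The word sits inside N, which is inside NP, inside PP, inside NP, inside PP, inside NP, inside PP, inside NP, inside NP, inside VP, inside S — 11 brackets in all.

11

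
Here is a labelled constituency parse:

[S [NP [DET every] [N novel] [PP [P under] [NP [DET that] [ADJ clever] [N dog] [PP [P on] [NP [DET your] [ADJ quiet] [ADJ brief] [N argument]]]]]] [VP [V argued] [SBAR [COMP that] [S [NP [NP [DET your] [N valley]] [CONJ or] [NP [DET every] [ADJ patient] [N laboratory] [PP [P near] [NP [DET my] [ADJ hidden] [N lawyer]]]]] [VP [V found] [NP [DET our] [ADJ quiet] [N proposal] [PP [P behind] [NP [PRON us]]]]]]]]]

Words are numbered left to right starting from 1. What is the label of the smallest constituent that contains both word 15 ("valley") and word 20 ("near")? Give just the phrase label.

NP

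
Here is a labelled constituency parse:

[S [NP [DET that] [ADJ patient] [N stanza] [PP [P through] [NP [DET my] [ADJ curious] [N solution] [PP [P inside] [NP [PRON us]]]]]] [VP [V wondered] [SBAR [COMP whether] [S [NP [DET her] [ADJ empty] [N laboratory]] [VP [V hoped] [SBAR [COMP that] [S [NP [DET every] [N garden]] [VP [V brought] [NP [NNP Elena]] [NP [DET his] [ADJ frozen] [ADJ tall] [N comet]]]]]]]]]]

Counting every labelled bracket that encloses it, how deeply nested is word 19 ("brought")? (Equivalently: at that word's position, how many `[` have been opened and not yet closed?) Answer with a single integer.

Counting open brackets not yet closed at "brought": [S [VP [SBAR [S [VP [SBAR [S [VP [V = 9.

9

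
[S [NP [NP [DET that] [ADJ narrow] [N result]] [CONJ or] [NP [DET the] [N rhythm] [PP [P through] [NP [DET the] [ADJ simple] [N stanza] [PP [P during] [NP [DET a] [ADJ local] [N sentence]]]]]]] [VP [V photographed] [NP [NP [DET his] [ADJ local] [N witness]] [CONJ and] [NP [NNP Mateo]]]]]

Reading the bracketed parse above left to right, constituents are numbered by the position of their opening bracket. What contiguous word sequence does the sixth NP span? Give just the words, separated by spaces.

Opening `[NP` markers occur at word positions 1, 1, 5, 8, 12, 16, 16, 20; the sixth of these opens the constituent [NP his local witness and Mateo].

his local witness and Mateo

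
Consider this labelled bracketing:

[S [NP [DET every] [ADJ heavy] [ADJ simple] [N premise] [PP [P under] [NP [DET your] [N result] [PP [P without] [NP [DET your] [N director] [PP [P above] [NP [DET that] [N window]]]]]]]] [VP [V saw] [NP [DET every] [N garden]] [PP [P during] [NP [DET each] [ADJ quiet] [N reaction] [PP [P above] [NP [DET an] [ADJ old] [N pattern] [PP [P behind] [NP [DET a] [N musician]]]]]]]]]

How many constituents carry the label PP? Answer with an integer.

6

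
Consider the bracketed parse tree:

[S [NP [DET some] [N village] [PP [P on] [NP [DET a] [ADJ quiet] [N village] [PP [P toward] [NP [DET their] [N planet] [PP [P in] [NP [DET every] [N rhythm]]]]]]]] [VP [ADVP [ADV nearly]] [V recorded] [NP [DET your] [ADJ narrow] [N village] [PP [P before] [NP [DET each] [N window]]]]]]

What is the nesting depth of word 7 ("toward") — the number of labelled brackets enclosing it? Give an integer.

6

Path from the root down to the word: S → NP → PP → NP → PP → P. That is 6 enclosing brackets.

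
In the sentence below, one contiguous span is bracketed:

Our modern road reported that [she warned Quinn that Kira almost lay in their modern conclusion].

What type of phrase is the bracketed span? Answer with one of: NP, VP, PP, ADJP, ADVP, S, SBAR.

The bracketed span "she warned Quinn that Kira almost lay in their modern conclusion" is headed by "warned", making it a clause (S).

S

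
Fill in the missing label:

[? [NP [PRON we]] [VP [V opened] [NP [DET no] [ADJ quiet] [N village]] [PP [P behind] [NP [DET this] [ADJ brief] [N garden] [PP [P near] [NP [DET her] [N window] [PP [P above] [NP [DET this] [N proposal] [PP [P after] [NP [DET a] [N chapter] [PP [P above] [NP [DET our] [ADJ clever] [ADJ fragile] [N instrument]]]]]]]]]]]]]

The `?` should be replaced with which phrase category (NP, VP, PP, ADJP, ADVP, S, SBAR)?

S

A constituent whose immediate children are NP, VP is a clause: S.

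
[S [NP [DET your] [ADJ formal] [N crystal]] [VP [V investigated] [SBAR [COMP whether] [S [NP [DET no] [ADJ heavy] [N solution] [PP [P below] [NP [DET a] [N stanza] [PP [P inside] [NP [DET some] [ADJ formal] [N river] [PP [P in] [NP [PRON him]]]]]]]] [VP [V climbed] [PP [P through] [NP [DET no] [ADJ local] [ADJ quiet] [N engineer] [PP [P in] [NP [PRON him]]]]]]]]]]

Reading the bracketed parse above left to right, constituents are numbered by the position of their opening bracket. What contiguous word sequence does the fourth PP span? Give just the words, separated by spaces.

through no local quiet engineer in him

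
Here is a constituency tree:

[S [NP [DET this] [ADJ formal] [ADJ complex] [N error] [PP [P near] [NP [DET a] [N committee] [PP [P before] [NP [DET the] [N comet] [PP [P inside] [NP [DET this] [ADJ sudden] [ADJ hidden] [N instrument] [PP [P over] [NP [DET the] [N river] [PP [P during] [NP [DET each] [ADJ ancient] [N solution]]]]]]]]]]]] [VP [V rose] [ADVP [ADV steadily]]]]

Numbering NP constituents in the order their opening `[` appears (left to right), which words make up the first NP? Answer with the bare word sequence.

this formal complex error near a committee before the comet inside this sudden hidden instrument over the river during each ancient solution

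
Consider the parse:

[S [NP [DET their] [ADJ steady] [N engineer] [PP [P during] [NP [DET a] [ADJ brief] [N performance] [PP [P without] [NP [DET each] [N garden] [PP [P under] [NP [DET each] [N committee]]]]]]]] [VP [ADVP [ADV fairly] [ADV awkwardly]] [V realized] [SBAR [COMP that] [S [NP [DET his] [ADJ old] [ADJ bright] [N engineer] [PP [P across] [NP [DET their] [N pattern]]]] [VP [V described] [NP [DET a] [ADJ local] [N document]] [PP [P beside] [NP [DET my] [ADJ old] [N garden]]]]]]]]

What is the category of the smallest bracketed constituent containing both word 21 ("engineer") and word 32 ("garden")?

S

Both words fall inside [S his old bright engineer across their pattern described a local document beside my old garden] (words 18–32), and no smaller constituent contains them both. Label: S.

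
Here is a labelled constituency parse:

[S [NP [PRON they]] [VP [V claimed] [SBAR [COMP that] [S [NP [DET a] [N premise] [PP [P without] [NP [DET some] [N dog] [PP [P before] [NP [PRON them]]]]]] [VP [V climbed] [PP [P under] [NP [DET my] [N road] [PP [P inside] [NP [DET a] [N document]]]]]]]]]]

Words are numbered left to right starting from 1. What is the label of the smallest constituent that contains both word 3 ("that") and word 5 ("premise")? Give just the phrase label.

The smallest bracket enclosing both words is [SBAR that a premise without some dog before them climbed under my road inside a document], so the label is SBAR.

SBAR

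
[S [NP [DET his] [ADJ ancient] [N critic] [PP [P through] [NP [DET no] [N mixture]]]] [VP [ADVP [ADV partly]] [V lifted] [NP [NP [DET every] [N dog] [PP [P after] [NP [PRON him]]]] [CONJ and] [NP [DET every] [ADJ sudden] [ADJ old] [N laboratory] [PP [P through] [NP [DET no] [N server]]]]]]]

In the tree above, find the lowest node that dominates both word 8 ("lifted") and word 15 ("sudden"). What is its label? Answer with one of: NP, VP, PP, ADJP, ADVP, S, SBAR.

VP

The smallest bracket enclosing both words is [VP partly lifted every dog after him and every sudden old laboratory through no server], so the label is VP.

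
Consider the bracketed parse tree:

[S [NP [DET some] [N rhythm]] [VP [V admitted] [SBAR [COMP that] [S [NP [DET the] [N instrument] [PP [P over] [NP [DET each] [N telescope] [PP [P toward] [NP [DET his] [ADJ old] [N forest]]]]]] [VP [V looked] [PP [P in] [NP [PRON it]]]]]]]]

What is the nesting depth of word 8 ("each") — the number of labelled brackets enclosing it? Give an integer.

8

Counting open brackets not yet closed at "each": [S [VP [SBAR [S [NP [PP [NP [DET = 8.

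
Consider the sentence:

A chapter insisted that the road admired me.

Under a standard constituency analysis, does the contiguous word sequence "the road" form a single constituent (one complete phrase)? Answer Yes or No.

"the road" is exactly the noun phrase [NP the road], a complete constituent.

Yes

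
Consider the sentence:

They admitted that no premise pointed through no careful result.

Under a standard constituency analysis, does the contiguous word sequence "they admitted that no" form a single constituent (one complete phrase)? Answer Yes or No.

No

The sequence begins inside the noun phrase "they" and ends inside the verb phrase "admitted that no premise pointed through no careful result"; it crosses a phrase boundary, so no single node in the tree spans exactly those words.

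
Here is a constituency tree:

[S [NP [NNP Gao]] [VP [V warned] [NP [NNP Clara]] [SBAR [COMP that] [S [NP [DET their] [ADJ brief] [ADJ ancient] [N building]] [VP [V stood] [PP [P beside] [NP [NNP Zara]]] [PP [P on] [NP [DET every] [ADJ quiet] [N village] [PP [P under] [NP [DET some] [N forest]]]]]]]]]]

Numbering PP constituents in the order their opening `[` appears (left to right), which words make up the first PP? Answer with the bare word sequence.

beside Zara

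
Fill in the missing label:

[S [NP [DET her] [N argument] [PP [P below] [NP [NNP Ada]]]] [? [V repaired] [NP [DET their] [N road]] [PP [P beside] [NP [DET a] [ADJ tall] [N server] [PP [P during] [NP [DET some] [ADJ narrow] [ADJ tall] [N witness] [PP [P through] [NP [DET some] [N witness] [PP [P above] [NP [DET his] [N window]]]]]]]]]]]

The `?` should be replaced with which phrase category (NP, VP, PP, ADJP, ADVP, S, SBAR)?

VP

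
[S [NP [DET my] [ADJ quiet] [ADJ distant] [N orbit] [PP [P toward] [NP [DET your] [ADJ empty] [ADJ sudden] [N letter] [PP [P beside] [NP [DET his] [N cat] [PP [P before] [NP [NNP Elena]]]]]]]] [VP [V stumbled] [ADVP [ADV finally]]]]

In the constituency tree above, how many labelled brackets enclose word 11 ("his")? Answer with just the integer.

Counting open brackets not yet closed at "his": [S [NP [PP [NP [PP [NP [DET = 7.

7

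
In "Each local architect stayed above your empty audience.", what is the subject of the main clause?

"each local architect" is the NP that combines with the VP headed by "stayed" to form the main clause — the subject.

each local architect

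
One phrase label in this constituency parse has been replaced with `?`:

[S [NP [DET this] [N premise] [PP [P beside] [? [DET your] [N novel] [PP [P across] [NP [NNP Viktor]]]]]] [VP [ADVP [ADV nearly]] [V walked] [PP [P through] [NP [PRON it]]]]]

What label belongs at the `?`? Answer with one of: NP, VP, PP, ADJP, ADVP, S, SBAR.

A constituent whose immediate children are DET 'your', N 'novel', PP is a noun phrase: NP.

NP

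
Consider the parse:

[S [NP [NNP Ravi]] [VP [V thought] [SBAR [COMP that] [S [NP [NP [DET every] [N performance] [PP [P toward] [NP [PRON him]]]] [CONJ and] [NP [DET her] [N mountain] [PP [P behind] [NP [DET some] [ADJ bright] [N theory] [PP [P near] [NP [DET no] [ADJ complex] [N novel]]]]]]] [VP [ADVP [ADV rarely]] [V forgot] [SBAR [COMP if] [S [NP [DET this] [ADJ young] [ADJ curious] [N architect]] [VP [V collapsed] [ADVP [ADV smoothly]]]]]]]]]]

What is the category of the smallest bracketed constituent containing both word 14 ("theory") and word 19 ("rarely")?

S

Both words fall inside [S every performance toward him and her mountain behind some bright theory near no complex novel rarely forgot if this young curious architect collapsed smoothly] (words 4–27), and no smaller constituent contains them both. Label: S.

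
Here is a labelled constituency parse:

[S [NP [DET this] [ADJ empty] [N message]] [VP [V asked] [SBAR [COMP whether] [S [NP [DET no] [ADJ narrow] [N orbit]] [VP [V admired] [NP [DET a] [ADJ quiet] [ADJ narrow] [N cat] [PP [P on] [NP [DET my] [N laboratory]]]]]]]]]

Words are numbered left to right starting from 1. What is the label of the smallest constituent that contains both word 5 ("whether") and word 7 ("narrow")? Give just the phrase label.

SBAR

Both words fall inside [SBAR whether no narrow orbit admired a quiet narrow cat on my laboratory] (words 5–16), and no smaller constituent contains them both. Label: SBAR.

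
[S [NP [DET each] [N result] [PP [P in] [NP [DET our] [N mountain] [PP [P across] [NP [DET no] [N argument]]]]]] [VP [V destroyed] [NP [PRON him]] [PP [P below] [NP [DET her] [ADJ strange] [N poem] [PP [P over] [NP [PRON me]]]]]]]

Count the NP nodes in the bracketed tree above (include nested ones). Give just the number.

The NP constituents are: [NP each result in our mountain across no argument]; [NP our mountain across no argument]; [NP no argument]; [NP him]; [NP her strange poem over me]; [NP me]. Total: 6.

6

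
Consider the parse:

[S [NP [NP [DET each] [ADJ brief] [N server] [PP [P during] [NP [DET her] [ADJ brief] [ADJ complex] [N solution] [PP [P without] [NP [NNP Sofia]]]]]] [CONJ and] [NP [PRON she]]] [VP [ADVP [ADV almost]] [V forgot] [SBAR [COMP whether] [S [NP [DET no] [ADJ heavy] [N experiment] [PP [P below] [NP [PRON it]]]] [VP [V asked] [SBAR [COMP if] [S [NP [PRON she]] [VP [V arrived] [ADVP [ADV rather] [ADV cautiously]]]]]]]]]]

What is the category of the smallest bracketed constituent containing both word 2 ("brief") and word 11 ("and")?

NP

The smallest bracket enclosing both words is [NP each brief server during her brief complex solution without Sofia and she], so the label is NP.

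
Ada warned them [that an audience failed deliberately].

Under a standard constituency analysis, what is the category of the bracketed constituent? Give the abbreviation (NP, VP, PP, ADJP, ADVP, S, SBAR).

SBAR

The span is built around the complementizer "that" — a subordinate clause (SBAR).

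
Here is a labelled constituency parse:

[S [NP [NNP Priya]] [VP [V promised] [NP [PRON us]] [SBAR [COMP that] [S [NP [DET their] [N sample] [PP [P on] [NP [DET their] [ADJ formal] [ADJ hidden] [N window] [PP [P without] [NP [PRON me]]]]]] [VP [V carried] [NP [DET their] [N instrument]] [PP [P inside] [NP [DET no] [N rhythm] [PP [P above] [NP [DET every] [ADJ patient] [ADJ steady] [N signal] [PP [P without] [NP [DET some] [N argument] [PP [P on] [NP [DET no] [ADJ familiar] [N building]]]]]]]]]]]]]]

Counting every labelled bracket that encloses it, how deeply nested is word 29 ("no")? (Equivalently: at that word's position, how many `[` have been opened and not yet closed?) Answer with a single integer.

14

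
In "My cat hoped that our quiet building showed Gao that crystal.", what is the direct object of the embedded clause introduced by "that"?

that crystal

The verb of the embedded clause introduced by "that" is "showed"; its direct object is the NP "that crystal".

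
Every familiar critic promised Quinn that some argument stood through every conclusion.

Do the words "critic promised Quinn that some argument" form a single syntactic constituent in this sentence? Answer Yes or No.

"critic" belongs to the noun phrase "every familiar critic" while "argument" belongs to the verb phrase "promised Quinn that some argument stood through every conclusion"; a span that runs across that boundary is not a single phrase.

No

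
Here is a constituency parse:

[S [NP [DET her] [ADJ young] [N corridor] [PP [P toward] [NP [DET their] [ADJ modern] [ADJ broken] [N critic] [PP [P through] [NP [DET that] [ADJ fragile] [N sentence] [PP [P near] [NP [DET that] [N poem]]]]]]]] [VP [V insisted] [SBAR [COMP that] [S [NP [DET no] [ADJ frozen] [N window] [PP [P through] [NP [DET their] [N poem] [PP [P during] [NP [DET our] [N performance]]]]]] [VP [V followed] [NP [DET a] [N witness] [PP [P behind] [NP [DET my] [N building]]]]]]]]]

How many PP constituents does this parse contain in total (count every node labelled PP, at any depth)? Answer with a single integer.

Listing each PP by its span: [PP toward their modern broken critic through that fragile sentence near that poem]; [PP through that fragile sentence near that poem]; [PP near that poem]; [PP through their poem during our performance]; [PP during our performance]; [PP behind my building] — that makes 6.

6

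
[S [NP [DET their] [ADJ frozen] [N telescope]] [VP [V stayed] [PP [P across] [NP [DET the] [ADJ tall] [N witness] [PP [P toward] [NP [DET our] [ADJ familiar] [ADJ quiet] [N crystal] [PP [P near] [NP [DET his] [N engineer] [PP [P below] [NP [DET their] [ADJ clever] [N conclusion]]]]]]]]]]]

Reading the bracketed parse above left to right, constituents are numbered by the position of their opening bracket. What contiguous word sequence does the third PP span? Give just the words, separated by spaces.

near his engineer below their clever conclusion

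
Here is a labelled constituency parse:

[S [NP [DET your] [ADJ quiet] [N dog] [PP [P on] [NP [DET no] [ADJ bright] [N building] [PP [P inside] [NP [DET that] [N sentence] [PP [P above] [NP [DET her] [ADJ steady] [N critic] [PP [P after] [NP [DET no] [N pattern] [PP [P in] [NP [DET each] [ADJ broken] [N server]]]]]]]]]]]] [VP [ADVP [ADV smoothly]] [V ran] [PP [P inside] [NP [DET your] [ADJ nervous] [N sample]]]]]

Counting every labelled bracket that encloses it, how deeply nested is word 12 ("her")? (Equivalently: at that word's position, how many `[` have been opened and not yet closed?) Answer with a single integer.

9

Counting open brackets not yet closed at "her": [S [NP [PP [NP [PP [NP [PP [NP [DET = 9.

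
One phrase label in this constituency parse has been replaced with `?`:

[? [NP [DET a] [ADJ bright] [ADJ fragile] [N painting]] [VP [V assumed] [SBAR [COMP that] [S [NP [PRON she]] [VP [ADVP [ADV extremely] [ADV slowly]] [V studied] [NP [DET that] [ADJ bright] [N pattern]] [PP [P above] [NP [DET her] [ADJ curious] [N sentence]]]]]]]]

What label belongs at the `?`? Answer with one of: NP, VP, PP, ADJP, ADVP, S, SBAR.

A constituent whose immediate children are NP, VP is a clause: S.

S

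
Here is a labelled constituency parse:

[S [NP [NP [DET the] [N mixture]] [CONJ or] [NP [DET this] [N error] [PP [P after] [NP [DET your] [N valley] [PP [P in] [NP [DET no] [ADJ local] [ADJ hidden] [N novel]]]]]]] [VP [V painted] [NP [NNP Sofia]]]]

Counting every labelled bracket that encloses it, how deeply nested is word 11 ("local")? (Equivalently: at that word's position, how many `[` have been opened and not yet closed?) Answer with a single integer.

8

Counting open brackets not yet closed at "local": [S [NP [NP [PP [NP [PP [NP [ADJ = 8.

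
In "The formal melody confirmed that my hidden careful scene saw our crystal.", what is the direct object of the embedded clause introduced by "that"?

"saw" heads the VP of the embedded clause introduced by "that", and "our crystal" is its direct object.

our crystal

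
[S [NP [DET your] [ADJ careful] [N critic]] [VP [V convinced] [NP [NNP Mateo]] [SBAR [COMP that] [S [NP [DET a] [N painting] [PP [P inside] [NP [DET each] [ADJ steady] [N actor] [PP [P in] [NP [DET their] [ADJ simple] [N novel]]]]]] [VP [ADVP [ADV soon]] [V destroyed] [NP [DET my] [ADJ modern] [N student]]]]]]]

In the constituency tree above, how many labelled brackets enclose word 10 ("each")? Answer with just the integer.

Path from the root down to the word: S → VP → SBAR → S → NP → PP → NP → DET. That is 8 enclosing brackets.

8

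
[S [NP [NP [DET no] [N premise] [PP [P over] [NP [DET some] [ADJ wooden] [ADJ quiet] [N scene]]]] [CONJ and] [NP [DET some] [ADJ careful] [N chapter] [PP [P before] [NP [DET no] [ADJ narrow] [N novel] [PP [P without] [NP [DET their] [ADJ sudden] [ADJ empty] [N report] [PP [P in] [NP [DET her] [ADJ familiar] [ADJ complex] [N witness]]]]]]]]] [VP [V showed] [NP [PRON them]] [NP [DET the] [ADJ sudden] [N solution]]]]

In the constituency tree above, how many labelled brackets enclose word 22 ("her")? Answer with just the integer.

The word sits inside DET, which is inside NP, inside PP, inside NP, inside PP, inside NP, inside PP, inside NP, inside NP, inside S — 10 brackets in all.

10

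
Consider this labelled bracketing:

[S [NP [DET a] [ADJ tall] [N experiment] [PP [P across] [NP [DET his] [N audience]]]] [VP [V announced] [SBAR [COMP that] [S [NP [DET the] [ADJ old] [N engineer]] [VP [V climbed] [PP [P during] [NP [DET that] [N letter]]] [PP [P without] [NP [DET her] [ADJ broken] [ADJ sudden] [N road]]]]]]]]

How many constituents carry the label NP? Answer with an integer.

5

Listing each NP by its span: [NP a tall experiment across his audience]; [NP his audience]; [NP the old engineer]; [NP that letter]; [NP her broken sudden road] — that makes 5.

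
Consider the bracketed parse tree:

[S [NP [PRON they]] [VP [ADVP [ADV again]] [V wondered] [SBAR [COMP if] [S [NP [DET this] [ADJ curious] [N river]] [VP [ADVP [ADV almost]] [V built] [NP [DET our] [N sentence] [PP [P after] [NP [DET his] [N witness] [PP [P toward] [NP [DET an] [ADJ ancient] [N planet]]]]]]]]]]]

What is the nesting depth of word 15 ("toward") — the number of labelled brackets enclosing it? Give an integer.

10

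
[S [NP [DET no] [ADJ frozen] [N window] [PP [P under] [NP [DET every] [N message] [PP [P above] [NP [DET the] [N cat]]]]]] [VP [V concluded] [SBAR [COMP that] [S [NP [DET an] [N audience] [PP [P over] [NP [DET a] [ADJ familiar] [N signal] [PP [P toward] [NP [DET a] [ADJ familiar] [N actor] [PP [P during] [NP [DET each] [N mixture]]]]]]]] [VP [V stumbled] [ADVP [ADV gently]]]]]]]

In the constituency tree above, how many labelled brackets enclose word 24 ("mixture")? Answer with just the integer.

12

Path from the root down to the word: S → VP → SBAR → S → NP → PP → NP → PP → NP → PP → NP → N. That is 12 enclosing brackets.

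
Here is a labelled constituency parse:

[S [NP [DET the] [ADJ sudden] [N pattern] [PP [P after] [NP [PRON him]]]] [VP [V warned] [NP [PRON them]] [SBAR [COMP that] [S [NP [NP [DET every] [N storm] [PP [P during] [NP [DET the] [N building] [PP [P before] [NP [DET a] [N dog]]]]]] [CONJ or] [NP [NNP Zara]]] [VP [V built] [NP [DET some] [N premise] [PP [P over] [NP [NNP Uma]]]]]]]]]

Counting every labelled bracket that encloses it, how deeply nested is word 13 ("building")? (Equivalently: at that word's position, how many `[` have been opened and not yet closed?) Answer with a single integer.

9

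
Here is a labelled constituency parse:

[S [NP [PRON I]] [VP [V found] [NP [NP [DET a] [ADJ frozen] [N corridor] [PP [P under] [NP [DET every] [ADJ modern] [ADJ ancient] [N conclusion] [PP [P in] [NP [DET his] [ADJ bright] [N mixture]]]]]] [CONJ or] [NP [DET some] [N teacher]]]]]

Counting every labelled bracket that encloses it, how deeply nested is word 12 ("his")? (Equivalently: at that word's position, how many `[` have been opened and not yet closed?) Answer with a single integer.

9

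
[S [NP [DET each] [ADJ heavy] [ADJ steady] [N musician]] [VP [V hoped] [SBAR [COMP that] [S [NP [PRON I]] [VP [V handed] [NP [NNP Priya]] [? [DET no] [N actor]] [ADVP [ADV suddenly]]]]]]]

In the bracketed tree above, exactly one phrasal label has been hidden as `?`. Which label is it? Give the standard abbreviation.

The `?` node immediately contains: DET 'no', N 'actor'. That is the internal structure of a noun phrase, so the label is NP.

NP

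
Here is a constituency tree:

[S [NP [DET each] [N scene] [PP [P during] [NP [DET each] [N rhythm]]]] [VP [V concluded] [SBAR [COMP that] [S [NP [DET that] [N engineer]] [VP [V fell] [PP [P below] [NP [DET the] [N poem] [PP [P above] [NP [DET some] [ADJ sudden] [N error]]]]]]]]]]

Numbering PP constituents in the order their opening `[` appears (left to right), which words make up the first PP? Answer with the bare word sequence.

during each rhythm

Opening `[PP` markers occur at word positions 3, 11, 14; the first of these opens the constituent [PP during each rhythm].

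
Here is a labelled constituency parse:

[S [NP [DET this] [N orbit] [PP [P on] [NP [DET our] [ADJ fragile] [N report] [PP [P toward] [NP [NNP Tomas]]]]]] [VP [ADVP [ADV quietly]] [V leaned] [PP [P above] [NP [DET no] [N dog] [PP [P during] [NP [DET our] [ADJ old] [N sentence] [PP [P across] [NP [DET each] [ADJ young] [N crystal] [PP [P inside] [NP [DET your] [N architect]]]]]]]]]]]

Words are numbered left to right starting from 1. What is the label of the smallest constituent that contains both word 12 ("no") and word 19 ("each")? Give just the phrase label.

NP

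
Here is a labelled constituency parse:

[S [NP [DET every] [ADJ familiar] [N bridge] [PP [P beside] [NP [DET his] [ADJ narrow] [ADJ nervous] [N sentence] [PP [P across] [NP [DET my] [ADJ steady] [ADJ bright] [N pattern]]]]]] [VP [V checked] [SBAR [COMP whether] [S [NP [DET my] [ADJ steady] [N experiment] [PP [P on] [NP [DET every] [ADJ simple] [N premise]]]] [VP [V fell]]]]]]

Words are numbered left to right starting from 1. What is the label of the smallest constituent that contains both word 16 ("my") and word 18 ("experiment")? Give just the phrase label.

NP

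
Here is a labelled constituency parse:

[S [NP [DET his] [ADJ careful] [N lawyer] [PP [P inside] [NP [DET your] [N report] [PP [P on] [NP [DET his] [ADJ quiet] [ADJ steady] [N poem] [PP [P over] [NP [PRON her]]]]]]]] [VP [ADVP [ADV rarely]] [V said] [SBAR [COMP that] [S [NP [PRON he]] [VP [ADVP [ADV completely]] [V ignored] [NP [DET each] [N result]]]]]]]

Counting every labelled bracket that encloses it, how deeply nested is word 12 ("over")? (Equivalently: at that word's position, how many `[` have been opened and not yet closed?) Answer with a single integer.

Path from the root down to the word: S → NP → PP → NP → PP → NP → PP → P. That is 8 enclosing brackets.

8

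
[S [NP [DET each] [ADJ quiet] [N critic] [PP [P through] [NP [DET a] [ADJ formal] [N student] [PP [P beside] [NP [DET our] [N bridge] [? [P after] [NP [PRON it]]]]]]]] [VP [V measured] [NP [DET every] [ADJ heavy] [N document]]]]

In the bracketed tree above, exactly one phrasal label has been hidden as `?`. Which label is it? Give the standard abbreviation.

PP

A constituent whose immediate children are P 'after', NP is a prepositional phrase: PP.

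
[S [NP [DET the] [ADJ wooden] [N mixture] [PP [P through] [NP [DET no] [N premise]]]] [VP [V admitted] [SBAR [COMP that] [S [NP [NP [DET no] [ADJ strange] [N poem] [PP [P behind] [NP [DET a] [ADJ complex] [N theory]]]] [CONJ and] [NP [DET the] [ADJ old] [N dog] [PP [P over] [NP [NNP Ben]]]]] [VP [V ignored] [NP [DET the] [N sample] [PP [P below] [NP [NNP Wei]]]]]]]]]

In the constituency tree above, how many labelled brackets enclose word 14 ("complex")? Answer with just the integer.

The word sits inside ADJ, which is inside NP, inside PP, inside NP, inside NP, inside S, inside SBAR, inside VP, inside S — 9 brackets in all.

9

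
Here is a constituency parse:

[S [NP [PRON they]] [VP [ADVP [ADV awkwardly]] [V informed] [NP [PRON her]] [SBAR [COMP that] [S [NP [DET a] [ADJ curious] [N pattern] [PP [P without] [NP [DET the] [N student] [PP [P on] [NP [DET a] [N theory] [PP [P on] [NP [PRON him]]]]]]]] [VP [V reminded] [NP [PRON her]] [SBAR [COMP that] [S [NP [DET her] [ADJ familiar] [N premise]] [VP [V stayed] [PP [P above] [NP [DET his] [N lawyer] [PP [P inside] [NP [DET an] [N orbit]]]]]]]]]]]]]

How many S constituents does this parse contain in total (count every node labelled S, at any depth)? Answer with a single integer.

The S constituents are: [S they awkwardly informed her that a curious pattern without the student on a theory on him reminded her that her familiar premise stayed above his lawyer inside an orbit]; [S a curious pattern without the student on a theory on him reminded her that her familiar premise stayed above his lawyer inside an orbit]; [S her familiar premise stayed above his lawyer inside an orbit]. Total: 3.

3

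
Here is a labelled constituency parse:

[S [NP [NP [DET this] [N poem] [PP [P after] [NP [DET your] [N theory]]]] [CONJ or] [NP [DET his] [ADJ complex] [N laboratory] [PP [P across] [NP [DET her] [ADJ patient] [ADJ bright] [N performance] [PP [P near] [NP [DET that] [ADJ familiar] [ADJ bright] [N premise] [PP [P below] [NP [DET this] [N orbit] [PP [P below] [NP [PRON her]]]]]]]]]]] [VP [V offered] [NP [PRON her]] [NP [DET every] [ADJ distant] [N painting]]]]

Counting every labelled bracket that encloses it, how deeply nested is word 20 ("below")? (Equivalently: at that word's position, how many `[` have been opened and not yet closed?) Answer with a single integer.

9

Counting open brackets not yet closed at "below": [S [NP [NP [PP [NP [PP [NP [PP [P = 9.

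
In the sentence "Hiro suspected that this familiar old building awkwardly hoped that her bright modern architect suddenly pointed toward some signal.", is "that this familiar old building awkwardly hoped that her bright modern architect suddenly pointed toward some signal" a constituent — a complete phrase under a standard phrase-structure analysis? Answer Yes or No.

Yes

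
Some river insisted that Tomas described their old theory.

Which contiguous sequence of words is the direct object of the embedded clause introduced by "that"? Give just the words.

their old theory

"described" heads the VP of the embedded clause introduced by "that", and "their old theory" is its direct object.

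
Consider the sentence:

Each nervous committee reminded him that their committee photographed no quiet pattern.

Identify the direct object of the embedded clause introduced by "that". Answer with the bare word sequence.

The verb of the embedded clause introduced by "that" is "photographed"; its direct object is the NP "no quiet pattern".

no quiet pattern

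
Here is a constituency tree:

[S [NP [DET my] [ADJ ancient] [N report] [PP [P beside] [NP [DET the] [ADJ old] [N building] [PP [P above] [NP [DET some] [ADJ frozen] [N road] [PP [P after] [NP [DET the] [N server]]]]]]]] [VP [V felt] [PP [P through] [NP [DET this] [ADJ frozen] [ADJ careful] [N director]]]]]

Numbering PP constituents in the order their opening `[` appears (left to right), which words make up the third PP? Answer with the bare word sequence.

after the server

Opening `[PP` markers occur at word positions 4, 8, 12, 16; the third of these opens the constituent [PP after the server].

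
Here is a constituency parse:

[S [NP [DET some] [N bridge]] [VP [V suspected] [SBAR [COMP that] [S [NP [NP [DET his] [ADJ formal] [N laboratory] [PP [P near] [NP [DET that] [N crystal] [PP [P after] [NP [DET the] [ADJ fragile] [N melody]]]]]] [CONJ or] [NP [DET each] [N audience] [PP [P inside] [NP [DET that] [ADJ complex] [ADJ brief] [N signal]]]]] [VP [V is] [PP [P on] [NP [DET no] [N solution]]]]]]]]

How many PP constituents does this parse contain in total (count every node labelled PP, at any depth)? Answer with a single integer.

The PP constituents are: [PP near that crystal after the fragile melody]; [PP after the fragile melody]; [PP inside that complex brief signal]; [PP on no solution]. Total: 4.

4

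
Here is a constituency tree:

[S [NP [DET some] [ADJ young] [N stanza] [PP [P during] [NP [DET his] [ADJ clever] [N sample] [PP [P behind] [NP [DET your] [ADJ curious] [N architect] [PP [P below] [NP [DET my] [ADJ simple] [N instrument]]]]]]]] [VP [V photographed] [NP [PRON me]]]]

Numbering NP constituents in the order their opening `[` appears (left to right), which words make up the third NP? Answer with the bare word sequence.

Opening `[NP` markers occur at word positions 1, 5, 9, 13, 17; the third of these opens the constituent [NP your curious architect below my simple instrument].

your curious architect below my simple instrument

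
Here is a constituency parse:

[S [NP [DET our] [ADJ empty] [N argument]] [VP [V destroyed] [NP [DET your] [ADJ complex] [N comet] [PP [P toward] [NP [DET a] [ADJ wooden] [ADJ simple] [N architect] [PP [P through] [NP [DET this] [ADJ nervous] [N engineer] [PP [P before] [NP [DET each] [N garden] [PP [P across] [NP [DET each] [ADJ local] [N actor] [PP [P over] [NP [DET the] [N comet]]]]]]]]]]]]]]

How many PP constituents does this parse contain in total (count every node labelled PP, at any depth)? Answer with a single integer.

The PP constituents are: [PP toward a wooden simple architect through this nervous engineer before each garden across each local actor over the comet]; [PP through this nervous engineer before each garden across each local actor over the comet]; [PP before each garden across each local actor over the comet]; [PP across each local actor over the comet]; [PP over the comet]. Total: 5.

5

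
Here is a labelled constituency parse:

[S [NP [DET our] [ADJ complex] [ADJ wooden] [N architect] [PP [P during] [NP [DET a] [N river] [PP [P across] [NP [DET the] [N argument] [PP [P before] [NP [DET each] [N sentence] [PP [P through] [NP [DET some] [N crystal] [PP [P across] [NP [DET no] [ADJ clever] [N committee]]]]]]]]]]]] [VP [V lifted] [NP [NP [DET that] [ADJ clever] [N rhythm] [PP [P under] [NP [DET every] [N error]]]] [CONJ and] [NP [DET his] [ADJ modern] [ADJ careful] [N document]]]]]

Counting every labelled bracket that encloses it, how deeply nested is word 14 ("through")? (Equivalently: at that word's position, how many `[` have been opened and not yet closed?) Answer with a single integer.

Path from the root down to the word: S → NP → PP → NP → PP → NP → PP → NP → PP → P. That is 10 enclosing brackets.

10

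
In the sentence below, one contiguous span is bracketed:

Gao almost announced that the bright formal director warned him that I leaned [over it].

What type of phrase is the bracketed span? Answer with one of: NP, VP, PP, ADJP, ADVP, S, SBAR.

PP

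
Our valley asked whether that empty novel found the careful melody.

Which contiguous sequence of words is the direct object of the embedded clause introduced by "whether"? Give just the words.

the careful melody

"found" heads the VP of the embedded clause introduced by "whether", and "the careful melody" is its direct object.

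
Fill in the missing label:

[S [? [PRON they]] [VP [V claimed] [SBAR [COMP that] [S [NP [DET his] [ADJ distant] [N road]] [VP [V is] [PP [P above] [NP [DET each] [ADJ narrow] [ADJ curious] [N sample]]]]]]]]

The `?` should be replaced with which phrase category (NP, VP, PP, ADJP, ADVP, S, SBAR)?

NP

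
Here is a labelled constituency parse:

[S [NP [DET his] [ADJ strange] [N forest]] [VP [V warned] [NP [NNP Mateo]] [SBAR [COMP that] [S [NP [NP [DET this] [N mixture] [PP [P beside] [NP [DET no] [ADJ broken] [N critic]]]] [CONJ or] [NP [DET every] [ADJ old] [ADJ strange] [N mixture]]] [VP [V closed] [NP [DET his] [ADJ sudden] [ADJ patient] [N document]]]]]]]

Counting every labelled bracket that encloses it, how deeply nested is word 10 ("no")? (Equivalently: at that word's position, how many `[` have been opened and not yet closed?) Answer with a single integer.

9

The word sits inside DET, which is inside NP, inside PP, inside NP, inside NP, inside S, inside SBAR, inside VP, inside S — 9 brackets in all.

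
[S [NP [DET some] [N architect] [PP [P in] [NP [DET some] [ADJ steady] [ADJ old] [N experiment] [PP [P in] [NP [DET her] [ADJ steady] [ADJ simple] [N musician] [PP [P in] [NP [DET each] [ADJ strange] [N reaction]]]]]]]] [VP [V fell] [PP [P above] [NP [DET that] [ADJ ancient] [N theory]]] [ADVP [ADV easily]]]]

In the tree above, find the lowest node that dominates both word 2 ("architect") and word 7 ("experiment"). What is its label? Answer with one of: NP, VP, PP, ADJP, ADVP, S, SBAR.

NP

Word 2 lies under S → NP → N; word 7 lies under S → NP → PP → NP → N. The lowest shared node is the NP.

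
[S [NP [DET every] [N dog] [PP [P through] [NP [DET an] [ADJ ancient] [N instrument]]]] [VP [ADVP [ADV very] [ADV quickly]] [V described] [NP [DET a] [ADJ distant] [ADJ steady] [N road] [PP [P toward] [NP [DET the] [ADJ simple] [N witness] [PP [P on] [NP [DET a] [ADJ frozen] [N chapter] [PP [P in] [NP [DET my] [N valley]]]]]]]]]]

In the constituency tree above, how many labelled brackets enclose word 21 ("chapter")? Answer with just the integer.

The word sits inside N, which is inside NP, inside PP, inside NP, inside PP, inside NP, inside VP, inside S — 8 brackets in all.

8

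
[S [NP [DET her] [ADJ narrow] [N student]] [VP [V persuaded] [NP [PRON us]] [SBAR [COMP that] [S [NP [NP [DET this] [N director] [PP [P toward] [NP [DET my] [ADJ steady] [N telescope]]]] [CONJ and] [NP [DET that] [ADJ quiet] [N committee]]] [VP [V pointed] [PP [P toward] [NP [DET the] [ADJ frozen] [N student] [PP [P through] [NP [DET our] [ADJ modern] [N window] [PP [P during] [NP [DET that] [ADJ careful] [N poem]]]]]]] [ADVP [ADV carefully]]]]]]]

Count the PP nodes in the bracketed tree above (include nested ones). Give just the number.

The PP constituents are: [PP toward my steady telescope]; [PP toward the frozen student through our modern window during that careful poem]; [PP through our modern window during that careful poem]; [PP during that careful poem]. Total: 4.

4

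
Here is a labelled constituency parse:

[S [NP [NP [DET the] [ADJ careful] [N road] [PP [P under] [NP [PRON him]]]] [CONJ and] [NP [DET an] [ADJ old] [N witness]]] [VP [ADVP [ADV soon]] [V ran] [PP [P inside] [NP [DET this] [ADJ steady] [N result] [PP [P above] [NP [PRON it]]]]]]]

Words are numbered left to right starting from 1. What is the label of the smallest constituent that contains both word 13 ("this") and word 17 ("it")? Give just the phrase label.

The smallest bracket enclosing both words is [NP this steady result above it], so the label is NP.

NP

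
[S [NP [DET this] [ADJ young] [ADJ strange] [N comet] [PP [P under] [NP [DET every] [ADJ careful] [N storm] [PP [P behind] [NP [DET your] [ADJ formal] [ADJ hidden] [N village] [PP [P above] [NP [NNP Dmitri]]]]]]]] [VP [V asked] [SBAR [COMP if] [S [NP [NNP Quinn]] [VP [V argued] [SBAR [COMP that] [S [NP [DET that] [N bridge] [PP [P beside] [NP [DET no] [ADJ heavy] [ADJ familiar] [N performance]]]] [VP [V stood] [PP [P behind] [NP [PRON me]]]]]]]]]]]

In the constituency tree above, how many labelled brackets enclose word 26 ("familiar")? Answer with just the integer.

11

Path from the root down to the word: S → VP → SBAR → S → VP → SBAR → S → NP → PP → NP → ADJ. That is 11 enclosing brackets.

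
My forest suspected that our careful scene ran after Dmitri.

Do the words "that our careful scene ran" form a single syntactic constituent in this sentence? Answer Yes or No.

No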